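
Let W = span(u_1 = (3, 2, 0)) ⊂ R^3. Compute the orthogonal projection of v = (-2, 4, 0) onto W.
proj_W(v) = (6/13, 4/13, 0)

Set up U = [u_1 | ... | u_1] ∈ R^(3×1). The projector onto W = col(U) is P = U (U^T U)^(-1) U^T.
Compute U^T U =
  [13],
and U^T v = (2).
Solve U^T U · c = U^T v for the coefficients: c = (2/13). The projection is proj_W(v) = U c.
Check: (v - proj_W(v)) · u_1 = 0  (should be 0).
Result: proj_W(v) = (6/13, 4/13, 0).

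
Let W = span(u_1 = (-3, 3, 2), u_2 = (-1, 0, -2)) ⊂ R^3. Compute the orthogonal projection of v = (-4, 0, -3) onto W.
proj_W(v) = (-346/109, 120/109, -372/109)

Set up U = [u_1 | ... | u_2] ∈ R^(3×2). The projector onto W = col(U) is P = U (U^T U)^(-1) U^T.
Compute U^T U =
  [22, -1]
  [-1, 5],
and U^T v = (6, 10).
Solve U^T U · c = U^T v for the coefficients: c = (40/109, 226/109). The projection is proj_W(v) = U c.
Check: (v - proj_W(v)) · u_1 = 0  (should be 0).
Check: (v - proj_W(v)) · u_2 = 0  (should be 0).
Result: proj_W(v) = (-346/109, 120/109, -372/109).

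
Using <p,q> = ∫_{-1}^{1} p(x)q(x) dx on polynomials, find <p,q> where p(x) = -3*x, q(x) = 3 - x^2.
<p,q> = 0

Expand the product: p(x)·q(x) = 3*x^3 - 9*x.
∫_{-1}^{1} of each monomial x^k gives [2/(k+1) if k even, 0 if k odd]. Integrating term-by-term (or equivalently evaluating the antiderivative F(x) = 3*x^4/4 - 9*x^2/2 at the endpoints):
  F(1) − F(−1) = -15/4 − (-15/4) = 0.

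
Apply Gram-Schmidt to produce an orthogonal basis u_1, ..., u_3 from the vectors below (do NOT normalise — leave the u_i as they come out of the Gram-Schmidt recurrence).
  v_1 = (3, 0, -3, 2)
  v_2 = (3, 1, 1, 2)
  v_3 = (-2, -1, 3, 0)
Orthogonal basis:
  u_1 = (3, 0, -3, 2)
  u_2 = (18/11, 1, 26/11, 12/11)
  u_3 = (-91/230, -146/115, 73/230, 123/115)

Apply the Gram-Schmidt recurrence
  u_1 = v_1
  u_i = v_i − Σ_{j<i} ((v_i · u_j) / (u_j · u_j)) · u_j.

Step by step this gives:
  u_1 = (3, 0, -3, 2)
  u_2 = (18/11, 1, 26/11, 12/11)
  u_3 = (-91/230, -146/115, 73/230, 123/115)

Orthogonality check:
  u_2 · u_1 = 0 (should be 0)
  u_3 · u_1 = 0 (should be 0)
  u_3 · u_2 = 0 (should be 0)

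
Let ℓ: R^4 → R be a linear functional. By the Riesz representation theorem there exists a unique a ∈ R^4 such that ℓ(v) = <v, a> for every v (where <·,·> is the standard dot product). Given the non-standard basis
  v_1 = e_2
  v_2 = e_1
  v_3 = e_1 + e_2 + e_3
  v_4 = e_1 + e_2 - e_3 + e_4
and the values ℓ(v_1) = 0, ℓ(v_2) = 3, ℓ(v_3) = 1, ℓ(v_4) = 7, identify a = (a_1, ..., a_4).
a = (3, 0, -2, 2)

Write a = (a_1, ..., a_4) in the standard basis. For each basis vector v_i, ℓ(v_i) = <v_i, a> is a linear equation in the a_j's. Collect the n equations into a matrix system V a = ℓ, where row i of V is v_i (expressed in the standard basis). Since V is invertible (lower-triangular with 1s on the diagonal, up to permutation), solve by back-substitution:
  V =
[[0, 1, 0, 0],
 [1, 0, 0, 0],
 [1, 1, 1, 0],
 [1, 1, -1, 1]]
  V a = (0, 3, 1, 7)
Solving gives a = (3, 0, -2, 2).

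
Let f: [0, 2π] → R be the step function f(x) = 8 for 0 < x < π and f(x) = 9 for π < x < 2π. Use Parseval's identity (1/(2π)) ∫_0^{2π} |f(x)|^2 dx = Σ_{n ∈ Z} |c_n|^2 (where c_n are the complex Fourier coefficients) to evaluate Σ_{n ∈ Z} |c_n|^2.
Σ |c_n|^2 = 145/2

Parseval equates the L^2 energy of f (normalised by 1/(2π)) with the ℓ^2 sum of its Fourier coefficients: (1/(2π)) ∫_0^{2π} |f|^2 = Σ |c_n|^2.
Compute the left side: (1/(2π)) [∫_0^π 8^2 dx + ∫_π^{2π} 9^2 dx] = (1/(2π)) · (64π + 81π) = (64 + 81)/2 = 145/2.
So Σ_{n ∈ Z} |c_n|^2 = 145/2.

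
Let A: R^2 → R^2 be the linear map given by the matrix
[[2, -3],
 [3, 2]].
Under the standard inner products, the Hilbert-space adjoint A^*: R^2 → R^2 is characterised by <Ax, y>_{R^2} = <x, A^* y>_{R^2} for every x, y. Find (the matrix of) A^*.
A^* = A^T =
[[2, 3],
 [-3, 2]]

For real matrices with standard dot products, the defining identity <Ax, y> = <x, A^* y> gives (Ax)^T y = x^T (A^*) y, i.e. x^T A^T y = x^T (A^*) y. Since this holds for all x, y, we must have A^* = A^T. Therefore
A^* =
[[2, 3],
 [-3, 2]].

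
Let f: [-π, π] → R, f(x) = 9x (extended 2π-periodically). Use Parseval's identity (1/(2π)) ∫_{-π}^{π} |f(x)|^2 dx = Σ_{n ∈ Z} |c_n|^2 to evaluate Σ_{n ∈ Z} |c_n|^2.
Σ |c_n|^2 = 27π^2

Expand and integrate term by term over [-π, π]:
  ∫ (9x)^2 dx = 81·(2π^3/3); ∫ 2·9·(0)·x dx = 0 (odd integrand); ∫ 0^2 dx = 0·2π.
So (1/(2π)) ∫_{-π}^{π} (9x)^2 dx = 81π^2/3 + 0 = 27π^2.
Parseval ⇒ Σ |c_n|^2 = 27π^2.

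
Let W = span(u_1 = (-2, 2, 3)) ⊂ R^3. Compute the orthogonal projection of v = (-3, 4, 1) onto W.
proj_W(v) = (-2, 2, 3)

Set up U = [u_1 | ... | u_1] ∈ R^(3×1). The projector onto W = col(U) is P = U (U^T U)^(-1) U^T.
Compute U^T U =
  [17],
and U^T v = (17).
Solve U^T U · c = U^T v for the coefficients: c = (1). The projection is proj_W(v) = U c.
Check: (v - proj_W(v)) · u_1 = 0  (should be 0).
Result: proj_W(v) = (-2, 2, 3).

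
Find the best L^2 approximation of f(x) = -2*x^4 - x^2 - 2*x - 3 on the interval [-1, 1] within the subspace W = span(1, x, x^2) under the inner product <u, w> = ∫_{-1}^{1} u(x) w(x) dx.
g(x) = -19*x^2/7 - 2*x - 99/35

The best approximation g ∈ W is the orthogonal projection of f onto W. Writing g = a_0 + a_1 x + a_2 x^2, the coefficients solve the normal equations G · a = b where
  G_{ij} = <φ_i, φ_j> and b_i = <f, φ_i>, with φ_0 = 1, φ_1 = x, φ_2 = x^2.
G =
  [2, 0, 2/3]
  [0, 2/3, 0]
  [2/3, 0, 2/5],
b = (-112/15, -4/3, -104/35).
Solving gives a_0 = -99/35, a_1 = -2, a_2 = -19/7, so
  g(x) = -19*x^2/7 - 2*x - 99/35.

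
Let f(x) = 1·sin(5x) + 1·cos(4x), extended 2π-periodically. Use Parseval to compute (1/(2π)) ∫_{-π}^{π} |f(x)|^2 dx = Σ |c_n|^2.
Σ |c_n|^2 = 1

Expand |f|^2 and use orthogonality of {sin(nx), cos(mx)} on [-π, π]:
  ∫_{-π}^{π} sin(nx)^2 dx = π, ∫ cos(mx)^2 dx = π, and cross terms integrate to 0.
So ∫_{-π}^{π} f(x)^2 dx = 1^2 · π + 1^2 · π = (1 + 1)π.
Divide by 2π: (1 + 1)/2 = 1.
By Parseval, this equals Σ |c_n|^2.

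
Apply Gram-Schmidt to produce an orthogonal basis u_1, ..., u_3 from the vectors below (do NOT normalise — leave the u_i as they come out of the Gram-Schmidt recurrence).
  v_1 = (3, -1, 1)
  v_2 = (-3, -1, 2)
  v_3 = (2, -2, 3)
Orthogonal basis:
  u_1 = (3, -1, 1)
  u_2 = (-15/11, -17/11, 28/11)
  u_3 = (1/59, 9/59, 6/59)

Apply the Gram-Schmidt recurrence
  u_1 = v_1
  u_i = v_i − Σ_{j<i} ((v_i · u_j) / (u_j · u_j)) · u_j.

Step by step this gives:
  u_1 = (3, -1, 1)
  u_2 = (-15/11, -17/11, 28/11)
  u_3 = (1/59, 9/59, 6/59)

Orthogonality check:
  u_2 · u_1 = 0 (should be 0)
  u_3 · u_1 = 0 (should be 0)
  u_3 · u_2 = 0 (should be 0)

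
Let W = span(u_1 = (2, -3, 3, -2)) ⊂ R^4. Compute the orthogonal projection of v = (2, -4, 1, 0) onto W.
proj_W(v) = (19/13, -57/26, 57/26, -19/13)

Set up U = [u_1 | ... | u_1] ∈ R^(4×1). The projector onto W = col(U) is P = U (U^T U)^(-1) U^T.
Compute U^T U =
  [26],
and U^T v = (19).
Solve U^T U · c = U^T v for the coefficients: c = (19/26). The projection is proj_W(v) = U c.
Check: (v - proj_W(v)) · u_1 = 0  (should be 0).
Result: proj_W(v) = (19/13, -57/26, 57/26, -19/13).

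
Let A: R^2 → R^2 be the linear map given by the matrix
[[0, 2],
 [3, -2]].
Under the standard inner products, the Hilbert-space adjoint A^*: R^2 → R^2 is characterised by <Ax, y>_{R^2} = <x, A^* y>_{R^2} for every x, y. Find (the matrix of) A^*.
A^* = A^T =
[[0, 3],
 [2, -2]]

For real matrices with standard dot products, the defining identity <Ax, y> = <x, A^* y> gives (Ax)^T y = x^T (A^*) y, i.e. x^T A^T y = x^T (A^*) y. Since this holds for all x, y, we must have A^* = A^T. Therefore
A^* =
[[0, 3],
 [2, -2]].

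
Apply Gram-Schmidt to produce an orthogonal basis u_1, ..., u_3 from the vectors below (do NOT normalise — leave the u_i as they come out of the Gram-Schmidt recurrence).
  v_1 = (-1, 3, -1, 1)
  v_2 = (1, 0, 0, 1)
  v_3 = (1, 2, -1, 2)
Orthogonal basis:
  u_1 = (-1, 3, -1, 1)
  u_2 = (1, 0, 0, 1)
  u_3 = (1/6, 0, -1/3, -1/6)

Apply the Gram-Schmidt recurrence
  u_1 = v_1
  u_i = v_i − Σ_{j<i} ((v_i · u_j) / (u_j · u_j)) · u_j.

Step by step this gives:
  u_1 = (-1, 3, -1, 1)
  u_2 = (1, 0, 0, 1)
  u_3 = (1/6, 0, -1/3, -1/6)

Orthogonality check:
  u_2 · u_1 = 0 (should be 0)
  u_3 · u_1 = 0 (should be 0)
  u_3 · u_2 = 0 (should be 0)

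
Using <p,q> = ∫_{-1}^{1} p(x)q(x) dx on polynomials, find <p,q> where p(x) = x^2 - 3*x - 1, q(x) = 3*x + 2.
<p,q> = -26/3

Expand the product: p(x)·q(x) = 3*x^3 - 7*x^2 - 9*x - 2.
∫_{-1}^{1} of each monomial x^k gives [2/(k+1) if k even, 0 if k odd]. Integrating term-by-term (or equivalently evaluating the antiderivative F(x) = 3*x^4/4 - 7*x^3/3 - 9*x^2/2 - 2*x at the endpoints):
  F(1) − F(−1) = -97/12 − (7/12) = -26/3.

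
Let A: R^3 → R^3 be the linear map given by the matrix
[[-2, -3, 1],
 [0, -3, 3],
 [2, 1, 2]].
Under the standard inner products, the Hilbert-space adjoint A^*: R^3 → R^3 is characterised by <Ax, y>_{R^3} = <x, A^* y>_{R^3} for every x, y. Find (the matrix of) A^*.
A^* = A^T =
[[-2, 0, 2],
 [-3, -3, 1],
 [1, 3, 2]]

For real matrices with standard dot products, the defining identity <Ax, y> = <x, A^* y> gives (Ax)^T y = x^T (A^*) y, i.e. x^T A^T y = x^T (A^*) y. Since this holds for all x, y, we must have A^* = A^T. Therefore
A^* =
[[-2, 0, 2],
 [-3, -3, 1],
 [1, 3, 2]].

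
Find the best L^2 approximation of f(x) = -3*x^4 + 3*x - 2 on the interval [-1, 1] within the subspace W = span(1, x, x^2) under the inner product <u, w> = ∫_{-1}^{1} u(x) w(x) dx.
g(x) = -18*x^2/7 + 3*x - 61/35

The best approximation g ∈ W is the orthogonal projection of f onto W. Writing g = a_0 + a_1 x + a_2 x^2, the coefficients solve the normal equations G · a = b where
  G_{ij} = <φ_i, φ_j> and b_i = <f, φ_i>, with φ_0 = 1, φ_1 = x, φ_2 = x^2.
G =
  [2, 0, 2/3]
  [0, 2/3, 0]
  [2/3, 0, 2/5],
b = (-26/5, 2, -46/21).
Solving gives a_0 = -61/35, a_1 = 3, a_2 = -18/7, so
  g(x) = -18*x^2/7 + 3*x - 61/35.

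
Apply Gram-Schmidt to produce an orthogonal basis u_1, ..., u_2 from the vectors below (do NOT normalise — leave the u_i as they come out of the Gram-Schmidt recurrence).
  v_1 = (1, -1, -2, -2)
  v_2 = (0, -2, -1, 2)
Orthogonal basis:
  u_1 = (1, -1, -2, -2)
  u_2 = (0, -2, -1, 2)

Apply the Gram-Schmidt recurrence
  u_1 = v_1
  u_i = v_i − Σ_{j<i} ((v_i · u_j) / (u_j · u_j)) · u_j.

Step by step this gives:
  u_1 = (1, -1, -2, -2)
  u_2 = (0, -2, -1, 2)

Orthogonality check:
  u_2 · u_1 = 0 (should be 0)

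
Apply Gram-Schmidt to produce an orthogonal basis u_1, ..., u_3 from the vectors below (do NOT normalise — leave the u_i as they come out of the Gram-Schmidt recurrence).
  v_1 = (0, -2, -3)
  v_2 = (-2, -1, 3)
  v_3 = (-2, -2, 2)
Orthogonal basis:
  u_1 = (0, -2, -3)
  u_2 = (-2, -27/13, 18/13)
  u_3 = (18/133, -12/133, 8/133)

Apply the Gram-Schmidt recurrence
  u_1 = v_1
  u_i = v_i − Σ_{j<i} ((v_i · u_j) / (u_j · u_j)) · u_j.

Step by step this gives:
  u_1 = (0, -2, -3)
  u_2 = (-2, -27/13, 18/13)
  u_3 = (18/133, -12/133, 8/133)

Orthogonality check:
  u_2 · u_1 = 0 (should be 0)
  u_3 · u_1 = 0 (should be 0)
  u_3 · u_2 = 0 (should be 0)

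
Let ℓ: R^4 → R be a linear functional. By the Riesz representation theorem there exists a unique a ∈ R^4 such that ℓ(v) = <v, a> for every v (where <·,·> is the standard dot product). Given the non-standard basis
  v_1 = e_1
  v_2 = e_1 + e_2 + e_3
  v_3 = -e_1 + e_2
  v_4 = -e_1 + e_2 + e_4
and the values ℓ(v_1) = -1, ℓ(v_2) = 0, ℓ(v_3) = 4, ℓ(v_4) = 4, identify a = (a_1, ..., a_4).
a = (-1, 3, -2, 0)

Write a = (a_1, ..., a_4) in the standard basis. For each basis vector v_i, ℓ(v_i) = <v_i, a> is a linear equation in the a_j's. Collect the n equations into a matrix system V a = ℓ, where row i of V is v_i (expressed in the standard basis). Since V is invertible (lower-triangular with 1s on the diagonal, up to permutation), solve by back-substitution:
  V =
[[1, 0, 0, 0],
 [1, 1, 1, 0],
 [-1, 1, 0, 0],
 [-1, 1, 0, 1]]
  V a = (-1, 0, 4, 4)
Solving gives a = (-1, 3, -2, 0).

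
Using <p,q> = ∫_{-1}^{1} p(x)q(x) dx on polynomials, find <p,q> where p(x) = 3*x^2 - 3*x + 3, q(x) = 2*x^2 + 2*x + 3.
<p,q> = 132/5

Expand the product: p(x)·q(x) = 6*x^4 + 9*x^2 - 3*x + 9.
∫_{-1}^{1} of each monomial x^k gives [2/(k+1) if k even, 0 if k odd]. Integrating term-by-term (or equivalently evaluating the antiderivative F(x) = 6*x^5/5 + 3*x^3 - 3*x^2/2 + 9*x at the endpoints):
  F(1) − F(−1) = 117/10 − (-147/10) = 132/5.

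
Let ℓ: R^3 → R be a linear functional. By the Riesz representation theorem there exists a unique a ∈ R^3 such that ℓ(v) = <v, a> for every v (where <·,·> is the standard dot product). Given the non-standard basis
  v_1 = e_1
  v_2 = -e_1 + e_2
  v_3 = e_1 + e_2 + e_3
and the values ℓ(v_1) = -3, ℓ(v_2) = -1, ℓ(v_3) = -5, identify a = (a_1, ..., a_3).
a = (-3, -4, 2)

Write a = (a_1, ..., a_3) in the standard basis. For each basis vector v_i, ℓ(v_i) = <v_i, a> is a linear equation in the a_j's. Collect the n equations into a matrix system V a = ℓ, where row i of V is v_i (expressed in the standard basis). Since V is invertible (lower-triangular with 1s on the diagonal, up to permutation), solve by back-substitution:
  V =
[[1, 0, 0],
 [-1, 1, 0],
 [1, 1, 1]]
  V a = (-3, -1, -5)
Solving gives a = (-3, -4, 2).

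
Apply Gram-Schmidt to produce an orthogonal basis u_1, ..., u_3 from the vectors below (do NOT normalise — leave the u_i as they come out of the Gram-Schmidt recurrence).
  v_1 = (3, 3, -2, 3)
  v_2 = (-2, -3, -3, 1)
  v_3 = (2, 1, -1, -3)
Orthogonal basis:
  u_1 = (3, 3, -2, 3)
  u_2 = (-44/31, -75/31, -105/31, 49/31)
  u_3 = (932/677, 50/677, -1284/677, -1838/677)

Apply the Gram-Schmidt recurrence
  u_1 = v_1
  u_i = v_i − Σ_{j<i} ((v_i · u_j) / (u_j · u_j)) · u_j.

Step by step this gives:
  u_1 = (3, 3, -2, 3)
  u_2 = (-44/31, -75/31, -105/31, 49/31)
  u_3 = (932/677, 50/677, -1284/677, -1838/677)

Orthogonality check:
  u_2 · u_1 = 0 (should be 0)
  u_3 · u_1 = 0 (should be 0)
  u_3 · u_2 = 0 (should be 0)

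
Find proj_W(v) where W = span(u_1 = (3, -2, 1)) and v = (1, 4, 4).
proj_W(v) = (-3/14, 1/7, -1/14)

Set up U = [u_1 | ... | u_1] ∈ R^(3×1). The projector onto W = col(U) is P = U (U^T U)^(-1) U^T.
Compute U^T U =
  [14],
and U^T v = (-1).
Solve U^T U · c = U^T v for the coefficients: c = (-1/14). The projection is proj_W(v) = U c.
Check: (v - proj_W(v)) · u_1 = 0  (should be 0).
Result: proj_W(v) = (-3/14, 1/7, -1/14).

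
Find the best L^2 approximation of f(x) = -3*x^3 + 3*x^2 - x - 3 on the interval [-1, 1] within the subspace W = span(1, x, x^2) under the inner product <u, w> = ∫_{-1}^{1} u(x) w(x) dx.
g(x) = 3*x^2 - 14*x/5 - 3

The best approximation g ∈ W is the orthogonal projection of f onto W. Writing g = a_0 + a_1 x + a_2 x^2, the coefficients solve the normal equations G · a = b where
  G_{ij} = <φ_i, φ_j> and b_i = <f, φ_i>, with φ_0 = 1, φ_1 = x, φ_2 = x^2.
G =
  [2, 0, 2/3]
  [0, 2/3, 0]
  [2/3, 0, 2/5],
b = (-4, -28/15, -4/5).
Solving gives a_0 = -3, a_1 = -14/5, a_2 = 3, so
  g(x) = 3*x^2 - 14*x/5 - 3.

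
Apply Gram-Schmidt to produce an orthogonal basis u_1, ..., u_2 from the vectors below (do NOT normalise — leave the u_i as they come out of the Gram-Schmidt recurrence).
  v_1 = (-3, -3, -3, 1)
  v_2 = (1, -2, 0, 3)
Orthogonal basis:
  u_1 = (-3, -3, -3, 1)
  u_2 = (23/14, -19/14, 9/14, 39/14)

Apply the Gram-Schmidt recurrence
  u_1 = v_1
  u_i = v_i − Σ_{j<i} ((v_i · u_j) / (u_j · u_j)) · u_j.

Step by step this gives:
  u_1 = (-3, -3, -3, 1)
  u_2 = (23/14, -19/14, 9/14, 39/14)

Orthogonality check:
  u_2 · u_1 = 0 (should be 0)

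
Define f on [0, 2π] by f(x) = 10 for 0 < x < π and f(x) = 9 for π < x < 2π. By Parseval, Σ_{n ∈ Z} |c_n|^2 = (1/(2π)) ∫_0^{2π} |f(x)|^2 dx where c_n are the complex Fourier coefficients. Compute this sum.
Σ |c_n|^2 = 181/2

Parseval equates the L^2 energy of f (normalised by 1/(2π)) with the ℓ^2 sum of its Fourier coefficients: (1/(2π)) ∫_0^{2π} |f|^2 = Σ |c_n|^2.
Compute the left side: (1/(2π)) [∫_0^π 10^2 dx + ∫_π^{2π} 9^2 dx] = (1/(2π)) · (100π + 81π) = (100 + 81)/2 = 181/2.
So Σ_{n ∈ Z} |c_n|^2 = 181/2.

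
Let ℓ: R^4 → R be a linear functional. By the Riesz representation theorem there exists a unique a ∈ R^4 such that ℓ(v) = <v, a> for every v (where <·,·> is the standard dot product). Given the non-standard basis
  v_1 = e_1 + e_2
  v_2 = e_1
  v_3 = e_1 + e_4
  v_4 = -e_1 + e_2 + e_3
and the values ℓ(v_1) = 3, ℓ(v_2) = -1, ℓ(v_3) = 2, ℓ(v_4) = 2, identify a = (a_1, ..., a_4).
a = (-1, 4, -3, 3)

Write a = (a_1, ..., a_4) in the standard basis. For each basis vector v_i, ℓ(v_i) = <v_i, a> is a linear equation in the a_j's. Collect the n equations into a matrix system V a = ℓ, where row i of V is v_i (expressed in the standard basis). Since V is invertible (lower-triangular with 1s on the diagonal, up to permutation), solve by back-substitution:
  V =
[[1, 1, 0, 0],
 [1, 0, 0, 0],
 [1, 0, 0, 1],
 [-1, 1, 1, 0]]
  V a = (3, -1, 2, 2)
Solving gives a = (-1, 4, -3, 3).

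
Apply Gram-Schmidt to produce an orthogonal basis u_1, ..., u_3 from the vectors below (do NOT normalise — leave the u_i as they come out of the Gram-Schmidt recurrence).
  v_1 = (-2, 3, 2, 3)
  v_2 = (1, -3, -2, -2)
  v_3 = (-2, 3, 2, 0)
Orthogonal basis:
  u_1 = (-2, 3, 2, 3)
  u_2 = (-8/13, -15/26, -5/13, 11/26)
  u_3 = (-13/9, 1/3, 2/9, -13/9)

Apply the Gram-Schmidt recurrence
  u_1 = v_1
  u_i = v_i − Σ_{j<i} ((v_i · u_j) / (u_j · u_j)) · u_j.

Step by step this gives:
  u_1 = (-2, 3, 2, 3)
  u_2 = (-8/13, -15/26, -5/13, 11/26)
  u_3 = (-13/9, 1/3, 2/9, -13/9)

Orthogonality check:
  u_2 · u_1 = 0 (should be 0)
  u_3 · u_1 = 0 (should be 0)
  u_3 · u_2 = 0 (should be 0)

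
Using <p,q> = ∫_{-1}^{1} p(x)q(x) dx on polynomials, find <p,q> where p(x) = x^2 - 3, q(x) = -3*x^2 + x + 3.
<p,q> = -56/5

Expand the product: p(x)·q(x) = -3*x^4 + x^3 + 12*x^2 - 3*x - 9.
∫_{-1}^{1} of each monomial x^k gives [2/(k+1) if k even, 0 if k odd]. Integrating term-by-term (or equivalently evaluating the antiderivative F(x) = -3*x^5/5 + x^4/4 + 4*x^3 - 3*x^2/2 - 9*x at the endpoints):
  F(1) − F(−1) = -137/20 − (87/20) = -56/5.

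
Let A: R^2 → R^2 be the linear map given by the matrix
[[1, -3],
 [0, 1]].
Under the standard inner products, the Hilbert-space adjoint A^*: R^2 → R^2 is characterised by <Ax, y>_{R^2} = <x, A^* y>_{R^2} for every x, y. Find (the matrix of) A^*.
A^* = A^T =
[[1, 0],
 [-3, 1]]

For real matrices with standard dot products, the defining identity <Ax, y> = <x, A^* y> gives (Ax)^T y = x^T (A^*) y, i.e. x^T A^T y = x^T (A^*) y. Since this holds for all x, y, we must have A^* = A^T. Therefore
A^* =
[[1, 0],
 [-3, 1]].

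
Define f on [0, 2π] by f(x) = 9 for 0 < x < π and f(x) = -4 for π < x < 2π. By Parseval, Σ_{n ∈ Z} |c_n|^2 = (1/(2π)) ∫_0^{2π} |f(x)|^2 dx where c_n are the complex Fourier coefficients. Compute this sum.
Σ |c_n|^2 = 97/2

Parseval equates the L^2 energy of f (normalised by 1/(2π)) with the ℓ^2 sum of its Fourier coefficients: (1/(2π)) ∫_0^{2π} |f|^2 = Σ |c_n|^2.
Compute the left side: (1/(2π)) [∫_0^π 9^2 dx + ∫_π^{2π} (-4)^2 dx] = (1/(2π)) · (81π + 16π) = (81 + 16)/2 = 97/2.
So Σ_{n ∈ Z} |c_n|^2 = 97/2.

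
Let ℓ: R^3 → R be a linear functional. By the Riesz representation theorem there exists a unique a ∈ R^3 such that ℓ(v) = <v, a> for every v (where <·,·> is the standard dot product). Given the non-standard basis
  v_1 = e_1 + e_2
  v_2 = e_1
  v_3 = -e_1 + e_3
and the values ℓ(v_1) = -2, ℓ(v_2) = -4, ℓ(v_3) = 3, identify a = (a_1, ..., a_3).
a = (-4, 2, -1)

Write a = (a_1, ..., a_3) in the standard basis. For each basis vector v_i, ℓ(v_i) = <v_i, a> is a linear equation in the a_j's. Collect the n equations into a matrix system V a = ℓ, where row i of V is v_i (expressed in the standard basis). Since V is invertible (lower-triangular with 1s on the diagonal, up to permutation), solve by back-substitution:
  V =
[[1, 1, 0],
 [1, 0, 0],
 [-1, 0, 1]]
  V a = (-2, -4, 3)
Solving gives a = (-4, 2, -1).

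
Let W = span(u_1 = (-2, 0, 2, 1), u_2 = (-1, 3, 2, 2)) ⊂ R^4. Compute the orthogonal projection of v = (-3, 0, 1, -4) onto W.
proj_W(v) = (-19/14, -177/98, 37/49, -11/49)

Set up U = [u_1 | ... | u_2] ∈ R^(4×2). The projector onto W = col(U) is P = U (U^T U)^(-1) U^T.
Compute U^T U =
  [9, 8]
  [8, 18],
and U^T v = (4, -3).
Solve U^T U · c = U^T v for the coefficients: c = (48/49, -59/98). The projection is proj_W(v) = U c.
Check: (v - proj_W(v)) · u_1 = 0  (should be 0).
Check: (v - proj_W(v)) · u_2 = 0  (should be 0).
Result: proj_W(v) = (-19/14, -177/98, 37/49, -11/49).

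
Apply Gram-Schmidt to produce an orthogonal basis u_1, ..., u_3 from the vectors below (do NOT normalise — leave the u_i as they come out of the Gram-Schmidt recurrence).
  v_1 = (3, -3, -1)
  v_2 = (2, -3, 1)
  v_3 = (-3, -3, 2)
Orthogonal basis:
  u_1 = (3, -3, -1)
  u_2 = (-4/19, -15/19, 33/19)
  u_3 = (-81/35, -27/14, -81/70)

Apply the Gram-Schmidt recurrence
  u_1 = v_1
  u_i = v_i − Σ_{j<i} ((v_i · u_j) / (u_j · u_j)) · u_j.

Step by step this gives:
  u_1 = (3, -3, -1)
  u_2 = (-4/19, -15/19, 33/19)
  u_3 = (-81/35, -27/14, -81/70)

Orthogonality check:
  u_2 · u_1 = 0 (should be 0)
  u_3 · u_1 = 0 (should be 0)
  u_3 · u_2 = 0 (should be 0)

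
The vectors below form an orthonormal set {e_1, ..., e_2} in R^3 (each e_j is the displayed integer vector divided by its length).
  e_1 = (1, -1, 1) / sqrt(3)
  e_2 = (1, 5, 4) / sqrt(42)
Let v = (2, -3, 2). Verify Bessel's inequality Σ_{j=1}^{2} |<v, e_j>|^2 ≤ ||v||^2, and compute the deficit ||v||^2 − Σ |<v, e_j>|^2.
Σ |<v, e_j>|^2 = 237/14; ||v||^2 = 17; deficit = 1/14

Write each e_j = u_j / sqrt(<u_j, u_j>) where u_j is the displayed integer vector. Then <v, e_j> = <v, u_j> / sqrt(<u_j, u_j>), so |<v, e_j>|^2 = <v, u_j>^2 / <u_j, u_j>.
Coefficients: <v, e_1> = 7/sqrt(3), <v, e_2> = -5/sqrt(42).
Square and sum: Σ |<v, e_j>|^2 = 237/14.
Compute ||v||^2 = v·v = 17.
Deficit = 17 − 237/14 = 1/14 ≥ 0, confirming Bessel's inequality. (The deficit equals ||v − Σ <v,e_j> e_j||^2, the squared distance from v to span{e_j}.)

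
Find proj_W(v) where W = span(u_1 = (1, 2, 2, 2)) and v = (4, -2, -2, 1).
proj_W(v) = (-2/13, -4/13, -4/13, -4/13)

Set up U = [u_1 | ... | u_1] ∈ R^(4×1). The projector onto W = col(U) is P = U (U^T U)^(-1) U^T.
Compute U^T U =
  [13],
and U^T v = (-2).
Solve U^T U · c = U^T v for the coefficients: c = (-2/13). The projection is proj_W(v) = U c.
Check: (v - proj_W(v)) · u_1 = 0  (should be 0).
Result: proj_W(v) = (-2/13, -4/13, -4/13, -4/13).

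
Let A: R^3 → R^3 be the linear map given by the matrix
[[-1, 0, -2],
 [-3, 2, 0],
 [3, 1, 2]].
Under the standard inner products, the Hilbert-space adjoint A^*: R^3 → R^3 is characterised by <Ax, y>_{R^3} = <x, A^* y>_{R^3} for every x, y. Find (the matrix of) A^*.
A^* = A^T =
[[-1, -3, 3],
 [0, 2, 1],
 [-2, 0, 2]]

For real matrices with standard dot products, the defining identity <Ax, y> = <x, A^* y> gives (Ax)^T y = x^T (A^*) y, i.e. x^T A^T y = x^T (A^*) y. Since this holds for all x, y, we must have A^* = A^T. Therefore
A^* =
[[-1, -3, 3],
 [0, 2, 1],
 [-2, 0, 2]].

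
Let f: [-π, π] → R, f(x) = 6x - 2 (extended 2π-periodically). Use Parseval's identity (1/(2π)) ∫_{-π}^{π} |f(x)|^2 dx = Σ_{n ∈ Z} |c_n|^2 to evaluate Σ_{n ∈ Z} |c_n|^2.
Σ |c_n|^2 = 12π^2 + 4

Expand and integrate term by term over [-π, π]:
  ∫ (6x)^2 dx = 36·(2π^3/3); ∫ 2·6·(-2)·x dx = 0 (odd integrand); ∫ (-2)^2 dx = 4·2π.
So (1/(2π)) ∫_{-π}^{π} (6x - 2)^2 dx = 36π^2/3 + 4 = 12π^2 + 4.
Parseval ⇒ Σ |c_n|^2 = 12π^2 + 4.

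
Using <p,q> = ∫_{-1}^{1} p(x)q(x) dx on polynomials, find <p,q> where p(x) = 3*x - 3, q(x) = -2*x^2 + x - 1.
<p,q> = 12

Expand the product: p(x)·q(x) = -6*x^3 + 9*x^2 - 6*x + 3.
∫_{-1}^{1} of each monomial x^k gives [2/(k+1) if k even, 0 if k odd]. Integrating term-by-term (or equivalently evaluating the antiderivative F(x) = -3*x^4/2 + 3*x^3 - 3*x^2 + 3*x at the endpoints):
  F(1) − F(−1) = 3/2 − (-21/2) = 12.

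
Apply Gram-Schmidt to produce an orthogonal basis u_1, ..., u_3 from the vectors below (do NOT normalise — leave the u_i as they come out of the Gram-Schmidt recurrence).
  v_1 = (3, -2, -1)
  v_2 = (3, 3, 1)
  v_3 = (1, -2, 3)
Orthogonal basis:
  u_1 = (3, -2, -1)
  u_2 = (18/7, 23/7, 8/7)
  u_3 = (29/131, -174/131, 435/131)

Apply the Gram-Schmidt recurrence
  u_1 = v_1
  u_i = v_i − Σ_{j<i} ((v_i · u_j) / (u_j · u_j)) · u_j.

Step by step this gives:
  u_1 = (3, -2, -1)
  u_2 = (18/7, 23/7, 8/7)
  u_3 = (29/131, -174/131, 435/131)

Orthogonality check:
  u_2 · u_1 = 0 (should be 0)
  u_3 · u_1 = 0 (should be 0)
  u_3 · u_2 = 0 (should be 0)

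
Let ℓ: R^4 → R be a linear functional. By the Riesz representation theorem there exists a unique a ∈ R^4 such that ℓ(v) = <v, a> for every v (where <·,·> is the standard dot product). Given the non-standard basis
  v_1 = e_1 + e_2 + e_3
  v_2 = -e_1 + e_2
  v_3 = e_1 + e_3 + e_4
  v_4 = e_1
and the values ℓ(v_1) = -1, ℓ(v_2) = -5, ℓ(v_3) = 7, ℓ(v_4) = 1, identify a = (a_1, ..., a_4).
a = (1, -4, 2, 4)

Write a = (a_1, ..., a_4) in the standard basis. For each basis vector v_i, ℓ(v_i) = <v_i, a> is a linear equation in the a_j's. Collect the n equations into a matrix system V a = ℓ, where row i of V is v_i (expressed in the standard basis). Since V is invertible (lower-triangular with 1s on the diagonal, up to permutation), solve by back-substitution:
  V =
[[1, 1, 1, 0],
 [-1, 1, 0, 0],
 [1, 0, 1, 1],
 [1, 0, 0, 0]]
  V a = (-1, -5, 7, 1)
Solving gives a = (1, -4, 2, 4).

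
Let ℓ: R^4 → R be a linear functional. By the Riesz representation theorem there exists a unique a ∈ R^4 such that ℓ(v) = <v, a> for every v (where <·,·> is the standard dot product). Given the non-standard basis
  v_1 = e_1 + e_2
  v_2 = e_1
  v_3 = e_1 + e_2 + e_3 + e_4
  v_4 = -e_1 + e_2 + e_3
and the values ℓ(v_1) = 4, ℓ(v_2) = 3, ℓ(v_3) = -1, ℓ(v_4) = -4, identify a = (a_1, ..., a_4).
a = (3, 1, -2, -3)

Write a = (a_1, ..., a_4) in the standard basis. For each basis vector v_i, ℓ(v_i) = <v_i, a> is a linear equation in the a_j's. Collect the n equations into a matrix system V a = ℓ, where row i of V is v_i (expressed in the standard basis). Since V is invertible (lower-triangular with 1s on the diagonal, up to permutation), solve by back-substitution:
  V =
[[1, 1, 0, 0],
 [1, 0, 0, 0],
 [1, 1, 1, 1],
 [-1, 1, 1, 0]]
  V a = (4, 3, -1, -4)
Solving gives a = (3, 1, -2, -3).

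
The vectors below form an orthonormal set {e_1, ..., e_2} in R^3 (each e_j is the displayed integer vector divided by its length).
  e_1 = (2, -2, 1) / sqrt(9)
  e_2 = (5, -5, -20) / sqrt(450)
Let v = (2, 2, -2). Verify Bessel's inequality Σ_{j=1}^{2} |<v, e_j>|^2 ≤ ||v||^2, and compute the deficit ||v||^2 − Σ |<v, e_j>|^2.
Σ |<v, e_j>|^2 = 4; ||v||^2 = 12; deficit = 8

Write each e_j = u_j / sqrt(<u_j, u_j>) where u_j is the displayed integer vector. Then <v, e_j> = <v, u_j> / sqrt(<u_j, u_j>), so |<v, e_j>|^2 = <v, u_j>^2 / <u_j, u_j>.
Coefficients: <v, e_1> = -2/sqrt(9), <v, e_2> = 40/sqrt(450).
Square and sum: Σ |<v, e_j>|^2 = 4.
Compute ||v||^2 = v·v = 12.
Deficit = 12 − 4 = 8 ≥ 0, confirming Bessel's inequality. (The deficit equals ||v − Σ <v,e_j> e_j||^2, the squared distance from v to span{e_j}.)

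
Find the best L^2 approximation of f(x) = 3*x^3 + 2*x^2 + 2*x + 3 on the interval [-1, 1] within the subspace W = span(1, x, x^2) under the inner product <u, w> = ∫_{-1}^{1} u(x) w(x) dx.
g(x) = 2*x^2 + 19*x/5 + 3

The best approximation g ∈ W is the orthogonal projection of f onto W. Writing g = a_0 + a_1 x + a_2 x^2, the coefficients solve the normal equations G · a = b where
  G_{ij} = <φ_i, φ_j> and b_i = <f, φ_i>, with φ_0 = 1, φ_1 = x, φ_2 = x^2.
G =
  [2, 0, 2/3]
  [0, 2/3, 0]
  [2/3, 0, 2/5],
b = (22/3, 38/15, 14/5).
Solving gives a_0 = 3, a_1 = 19/5, a_2 = 2, so
  g(x) = 2*x^2 + 19*x/5 + 3.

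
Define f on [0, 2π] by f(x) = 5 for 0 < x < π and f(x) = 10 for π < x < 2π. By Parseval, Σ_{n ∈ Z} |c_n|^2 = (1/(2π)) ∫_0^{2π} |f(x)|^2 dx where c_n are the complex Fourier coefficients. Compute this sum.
Σ |c_n|^2 = 125/2

Parseval equates the L^2 energy of f (normalised by 1/(2π)) with the ℓ^2 sum of its Fourier coefficients: (1/(2π)) ∫_0^{2π} |f|^2 = Σ |c_n|^2.
Compute the left side: (1/(2π)) [∫_0^π 5^2 dx + ∫_π^{2π} 10^2 dx] = (1/(2π)) · (25π + 100π) = (25 + 100)/2 = 125/2.
So Σ_{n ∈ Z} |c_n|^2 = 125/2.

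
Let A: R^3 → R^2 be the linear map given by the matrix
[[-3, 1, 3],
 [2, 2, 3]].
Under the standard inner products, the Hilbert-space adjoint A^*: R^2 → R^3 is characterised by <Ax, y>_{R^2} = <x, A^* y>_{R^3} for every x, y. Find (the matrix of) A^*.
A^* = A^T =
[[-3, 2],
 [1, 2],
 [3, 3]]

For real matrices with standard dot products, the defining identity <Ax, y> = <x, A^* y> gives (Ax)^T y = x^T (A^*) y, i.e. x^T A^T y = x^T (A^*) y. Since this holds for all x, y, we must have A^* = A^T. Therefore
A^* =
[[-3, 2],
 [1, 2],
 [3, 3]].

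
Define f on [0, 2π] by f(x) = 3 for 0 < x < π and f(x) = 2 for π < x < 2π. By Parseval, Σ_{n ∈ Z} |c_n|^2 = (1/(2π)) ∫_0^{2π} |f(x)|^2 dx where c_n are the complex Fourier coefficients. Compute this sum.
Σ |c_n|^2 = 13/2

Parseval equates the L^2 energy of f (normalised by 1/(2π)) with the ℓ^2 sum of its Fourier coefficients: (1/(2π)) ∫_0^{2π} |f|^2 = Σ |c_n|^2.
Compute the left side: (1/(2π)) [∫_0^π 3^2 dx + ∫_π^{2π} 2^2 dx] = (1/(2π)) · (9π + 4π) = (9 + 4)/2 = 13/2.
So Σ_{n ∈ Z} |c_n|^2 = 13/2.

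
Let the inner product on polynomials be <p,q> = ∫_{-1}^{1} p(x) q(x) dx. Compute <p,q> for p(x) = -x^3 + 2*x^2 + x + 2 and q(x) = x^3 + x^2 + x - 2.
<p,q> = -856/105

Expand the product: p(x)·q(x) = -x^6 + x^5 + 2*x^4 + 7*x^3 - x^2 - 4.
∫_{-1}^{1} of each monomial x^k gives [2/(k+1) if k even, 0 if k odd]. Integrating term-by-term (or equivalently evaluating the antiderivative F(x) = -x^7/7 + x^6/6 + 2*x^5/5 + 7*x^4/4 - x^3/3 - 4*x at the endpoints):
  F(1) − F(−1) = -907/420 − (839/140) = -856/105.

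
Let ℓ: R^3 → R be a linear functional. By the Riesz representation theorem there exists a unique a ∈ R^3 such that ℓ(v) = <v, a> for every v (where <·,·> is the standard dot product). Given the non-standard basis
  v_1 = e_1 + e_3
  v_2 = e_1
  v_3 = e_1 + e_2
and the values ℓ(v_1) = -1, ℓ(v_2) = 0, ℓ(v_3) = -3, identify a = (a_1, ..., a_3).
a = (0, -3, -1)

Write a = (a_1, ..., a_3) in the standard basis. For each basis vector v_i, ℓ(v_i) = <v_i, a> is a linear equation in the a_j's. Collect the n equations into a matrix system V a = ℓ, where row i of V is v_i (expressed in the standard basis). Since V is invertible (lower-triangular with 1s on the diagonal, up to permutation), solve by back-substitution:
  V =
[[1, 0, 1],
 [1, 0, 0],
 [1, 1, 0]]
  V a = (-1, 0, -3)
Solving gives a = (0, -3, -1).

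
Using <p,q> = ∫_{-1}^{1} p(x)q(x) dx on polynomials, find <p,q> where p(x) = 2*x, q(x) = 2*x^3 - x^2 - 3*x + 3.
<p,q> = -12/5

Expand the product: p(x)·q(x) = 4*x^4 - 2*x^3 - 6*x^2 + 6*x.
∫_{-1}^{1} of each monomial x^k gives [2/(k+1) if k even, 0 if k odd]. Integrating term-by-term (or equivalently evaluating the antiderivative F(x) = 4*x^5/5 - x^4/2 - 2*x^3 + 3*x^2 at the endpoints):
  F(1) − F(−1) = 13/10 − (37/10) = -12/5.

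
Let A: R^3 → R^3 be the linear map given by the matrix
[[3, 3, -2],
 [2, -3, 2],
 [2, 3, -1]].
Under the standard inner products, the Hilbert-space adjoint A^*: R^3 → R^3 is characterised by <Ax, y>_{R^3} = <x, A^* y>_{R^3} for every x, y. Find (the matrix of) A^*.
A^* = A^T =
[[3, 2, 2],
 [3, -3, 3],
 [-2, 2, -1]]

For real matrices with standard dot products, the defining identity <Ax, y> = <x, A^* y> gives (Ax)^T y = x^T (A^*) y, i.e. x^T A^T y = x^T (A^*) y. Since this holds for all x, y, we must have A^* = A^T. Therefore
A^* =
[[3, 2, 2],
 [3, -3, 3],
 [-2, 2, -1]].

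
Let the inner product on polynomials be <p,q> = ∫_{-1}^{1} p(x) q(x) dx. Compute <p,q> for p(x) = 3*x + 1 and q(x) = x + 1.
<p,q> = 4

Expand the product: p(x)·q(x) = 3*x^2 + 4*x + 1.
∫_{-1}^{1} of each monomial x^k gives [2/(k+1) if k even, 0 if k odd]. Integrating term-by-term (or equivalently evaluating the antiderivative F(x) = x^3 + 2*x^2 + x at the endpoints):
  F(1) − F(−1) = 4 − (0) = 4.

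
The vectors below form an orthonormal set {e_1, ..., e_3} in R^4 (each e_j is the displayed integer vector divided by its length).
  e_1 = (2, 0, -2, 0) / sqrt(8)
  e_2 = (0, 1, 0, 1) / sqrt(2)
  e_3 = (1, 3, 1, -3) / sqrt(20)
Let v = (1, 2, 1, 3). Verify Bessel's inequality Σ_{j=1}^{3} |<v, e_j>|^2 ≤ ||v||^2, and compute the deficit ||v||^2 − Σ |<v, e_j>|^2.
Σ |<v, e_j>|^2 = 251/20; ||v||^2 = 15; deficit = 49/20

Write each e_j = u_j / sqrt(<u_j, u_j>) where u_j is the displayed integer vector. Then <v, e_j> = <v, u_j> / sqrt(<u_j, u_j>), so |<v, e_j>|^2 = <v, u_j>^2 / <u_j, u_j>.
Coefficients: <v, e_1> = 0/sqrt(8), <v, e_2> = 5/sqrt(2), <v, e_3> = -1/sqrt(20).
Square and sum: Σ |<v, e_j>|^2 = 251/20.
Compute ||v||^2 = v·v = 15.
Deficit = 15 − 251/20 = 49/20 ≥ 0, confirming Bessel's inequality. (The deficit equals ||v − Σ <v,e_j> e_j||^2, the squared distance from v to span{e_j}.)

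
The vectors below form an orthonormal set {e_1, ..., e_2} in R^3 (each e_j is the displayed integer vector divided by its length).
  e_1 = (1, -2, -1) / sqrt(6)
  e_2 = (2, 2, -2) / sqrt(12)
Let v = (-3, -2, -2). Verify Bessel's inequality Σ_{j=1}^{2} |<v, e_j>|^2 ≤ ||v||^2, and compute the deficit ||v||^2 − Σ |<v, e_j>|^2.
Σ |<v, e_j>|^2 = 9/2; ||v||^2 = 17; deficit = 25/2

Write each e_j = u_j / sqrt(<u_j, u_j>) where u_j is the displayed integer vector. Then <v, e_j> = <v, u_j> / sqrt(<u_j, u_j>), so |<v, e_j>|^2 = <v, u_j>^2 / <u_j, u_j>.
Coefficients: <v, e_1> = 3/sqrt(6), <v, e_2> = -6/sqrt(12).
Square and sum: Σ |<v, e_j>|^2 = 9/2.
Compute ||v||^2 = v·v = 17.
Deficit = 17 − 9/2 = 25/2 ≥ 0, confirming Bessel's inequality. (The deficit equals ||v − Σ <v,e_j> e_j||^2, the squared distance from v to span{e_j}.)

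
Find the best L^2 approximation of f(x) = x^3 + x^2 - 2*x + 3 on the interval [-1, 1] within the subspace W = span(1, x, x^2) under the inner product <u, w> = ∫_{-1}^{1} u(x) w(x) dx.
g(x) = x^2 - 7*x/5 + 3

The best approximation g ∈ W is the orthogonal projection of f onto W. Writing g = a_0 + a_1 x + a_2 x^2, the coefficients solve the normal equations G · a = b where
  G_{ij} = <φ_i, φ_j> and b_i = <f, φ_i>, with φ_0 = 1, φ_1 = x, φ_2 = x^2.
G =
  [2, 0, 2/3]
  [0, 2/3, 0]
  [2/3, 0, 2/5],
b = (20/3, -14/15, 12/5).
Solving gives a_0 = 3, a_1 = -7/5, a_2 = 1, so
  g(x) = x^2 - 7*x/5 + 3.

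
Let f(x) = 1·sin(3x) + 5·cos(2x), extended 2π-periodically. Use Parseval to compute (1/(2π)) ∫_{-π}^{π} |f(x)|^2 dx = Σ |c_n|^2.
Σ |c_n|^2 = 13

Expand |f|^2 and use orthogonality of {sin(nx), cos(mx)} on [-π, π]:
  ∫_{-π}^{π} sin(nx)^2 dx = π, ∫ cos(mx)^2 dx = π, and cross terms integrate to 0.
So ∫_{-π}^{π} f(x)^2 dx = 1^2 · π + 5^2 · π = (1 + 25)π.
Divide by 2π: (1 + 25)/2 = 13.
By Parseval, this equals Σ |c_n|^2.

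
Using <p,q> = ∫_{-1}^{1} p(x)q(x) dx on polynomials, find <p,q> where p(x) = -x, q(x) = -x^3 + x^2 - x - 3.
<p,q> = 16/15

Expand the product: p(x)·q(x) = x^4 - x^3 + x^2 + 3*x.
∫_{-1}^{1} of each monomial x^k gives [2/(k+1) if k even, 0 if k odd]. Integrating term-by-term (or equivalently evaluating the antiderivative F(x) = x^5/5 - x^4/4 + x^3/3 + 3*x^2/2 at the endpoints):
  F(1) − F(−1) = 107/60 − (43/60) = 16/15.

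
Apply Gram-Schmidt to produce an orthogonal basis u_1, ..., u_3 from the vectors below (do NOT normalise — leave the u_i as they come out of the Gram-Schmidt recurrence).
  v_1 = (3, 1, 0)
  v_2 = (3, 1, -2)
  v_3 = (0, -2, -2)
Orthogonal basis:
  u_1 = (3, 1, 0)
  u_2 = (0, 0, -2)
  u_3 = (3/5, -9/5, 0)

Apply the Gram-Schmidt recurrence
  u_1 = v_1
  u_i = v_i − Σ_{j<i} ((v_i · u_j) / (u_j · u_j)) · u_j.

Step by step this gives:
  u_1 = (3, 1, 0)
  u_2 = (0, 0, -2)
  u_3 = (3/5, -9/5, 0)

Orthogonality check:
  u_2 · u_1 = 0 (should be 0)
  u_3 · u_1 = 0 (should be 0)
  u_3 · u_2 = 0 (should be 0)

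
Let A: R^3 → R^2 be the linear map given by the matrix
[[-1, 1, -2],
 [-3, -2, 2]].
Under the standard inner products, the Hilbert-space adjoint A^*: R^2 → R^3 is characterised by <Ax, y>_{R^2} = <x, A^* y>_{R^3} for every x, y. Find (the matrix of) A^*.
A^* = A^T =
[[-1, -3],
 [1, -2],
 [-2, 2]]

For real matrices with standard dot products, the defining identity <Ax, y> = <x, A^* y> gives (Ax)^T y = x^T (A^*) y, i.e. x^T A^T y = x^T (A^*) y. Since this holds for all x, y, we must have A^* = A^T. Therefore
A^* =
[[-1, -3],
 [1, -2],
 [-2, 2]].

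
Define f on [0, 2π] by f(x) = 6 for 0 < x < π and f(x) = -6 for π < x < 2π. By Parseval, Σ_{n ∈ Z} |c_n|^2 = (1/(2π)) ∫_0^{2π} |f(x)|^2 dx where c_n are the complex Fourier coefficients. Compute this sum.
Σ |c_n|^2 = 36

Parseval equates the L^2 energy of f (normalised by 1/(2π)) with the ℓ^2 sum of its Fourier coefficients: (1/(2π)) ∫_0^{2π} |f|^2 = Σ |c_n|^2.
Compute the left side: (1/(2π)) [∫_0^π 6^2 dx + ∫_π^{2π} (-6)^2 dx] = (1/(2π)) · (36π + 36π) = (36 + 36)/2 = 36.
So Σ_{n ∈ Z} |c_n|^2 = 36.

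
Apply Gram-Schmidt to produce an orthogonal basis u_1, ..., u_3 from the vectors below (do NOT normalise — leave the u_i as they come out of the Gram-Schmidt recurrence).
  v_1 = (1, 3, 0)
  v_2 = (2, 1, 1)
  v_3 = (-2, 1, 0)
Orthogonal basis:
  u_1 = (1, 3, 0)
  u_2 = (3/2, -1/2, 1)
  u_3 = (-3/5, 1/5, 1)

Apply the Gram-Schmidt recurrence
  u_1 = v_1
  u_i = v_i − Σ_{j<i} ((v_i · u_j) / (u_j · u_j)) · u_j.

Step by step this gives:
  u_1 = (1, 3, 0)
  u_2 = (3/2, -1/2, 1)
  u_3 = (-3/5, 1/5, 1)

Orthogonality check:
  u_2 · u_1 = 0 (should be 0)
  u_3 · u_1 = 0 (should be 0)
  u_3 · u_2 = 0 (should be 0)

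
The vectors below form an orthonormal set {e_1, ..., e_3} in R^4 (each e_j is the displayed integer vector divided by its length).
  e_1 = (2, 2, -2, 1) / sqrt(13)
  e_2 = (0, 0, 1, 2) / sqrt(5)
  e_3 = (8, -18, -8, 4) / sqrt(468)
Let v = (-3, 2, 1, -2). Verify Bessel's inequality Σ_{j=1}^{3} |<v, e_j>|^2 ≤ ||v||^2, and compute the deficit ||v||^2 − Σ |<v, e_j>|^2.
Σ |<v, e_j>|^2 = 761/45; ||v||^2 = 18; deficit = 49/45

Write each e_j = u_j / sqrt(<u_j, u_j>) where u_j is the displayed integer vector. Then <v, e_j> = <v, u_j> / sqrt(<u_j, u_j>), so |<v, e_j>|^2 = <v, u_j>^2 / <u_j, u_j>.
Coefficients: <v, e_1> = -6/sqrt(13), <v, e_2> = -3/sqrt(5), <v, e_3> = -76/sqrt(468).
Square and sum: Σ |<v, e_j>|^2 = 761/45.
Compute ||v||^2 = v·v = 18.
Deficit = 18 − 761/45 = 49/45 ≥ 0, confirming Bessel's inequality. (The deficit equals ||v − Σ <v,e_j> e_j||^2, the squared distance from v to span{e_j}.)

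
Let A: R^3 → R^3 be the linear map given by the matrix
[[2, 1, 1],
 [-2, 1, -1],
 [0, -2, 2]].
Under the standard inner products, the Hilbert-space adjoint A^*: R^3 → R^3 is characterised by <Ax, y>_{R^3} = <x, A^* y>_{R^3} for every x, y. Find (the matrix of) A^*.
A^* = A^T =
[[2, -2, 0],
 [1, 1, -2],
 [1, -1, 2]]

For real matrices with standard dot products, the defining identity <Ax, y> = <x, A^* y> gives (Ax)^T y = x^T (A^*) y, i.e. x^T A^T y = x^T (A^*) y. Since this holds for all x, y, we must have A^* = A^T. Therefore
A^* =
[[2, -2, 0],
 [1, 1, -2],
 [1, -1, 2]].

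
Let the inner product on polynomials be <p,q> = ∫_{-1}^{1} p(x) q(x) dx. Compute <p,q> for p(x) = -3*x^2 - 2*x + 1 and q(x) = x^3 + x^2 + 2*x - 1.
<p,q> = -4

Expand the product: p(x)·q(x) = -3*x^5 - 5*x^4 - 7*x^3 + 4*x - 1.
∫_{-1}^{1} of each monomial x^k gives [2/(k+1) if k even, 0 if k odd]. Integrating term-by-term (or equivalently evaluating the antiderivative F(x) = -x^6/2 - x^5 - 7*x^4/4 + 2*x^2 - x at the endpoints):
  F(1) − F(−1) = -9/4 − (7/4) = -4.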